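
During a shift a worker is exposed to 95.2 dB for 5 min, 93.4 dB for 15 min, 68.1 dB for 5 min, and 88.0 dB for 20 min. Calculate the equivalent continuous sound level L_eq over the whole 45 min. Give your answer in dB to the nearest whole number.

The energy average is taken in the linear domain: L_eq = 10·log₁₀[(Σ tᵢ·10^(Lᵢ/10))/T], T = 45 min.
Σ tᵢ·10^(Lᵢ/10) = 5·10^(95.2/10) + 15·10^(93.4/10) + 5·10^(68.1/10) + 20·10^(88.0/10) = 6.202e+10.
L_eq = 10·log₁₀(6.202e+10/45) = 91.39 dB.

91 dB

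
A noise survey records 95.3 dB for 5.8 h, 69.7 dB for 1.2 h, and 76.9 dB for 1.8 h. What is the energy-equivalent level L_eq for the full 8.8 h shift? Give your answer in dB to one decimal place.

The energy average is taken in the linear domain: L_eq = 10·log₁₀[(Σ tᵢ·10^(Lᵢ/10))/T], T = 8.8 h.
Σ tᵢ·10^(Lᵢ/10) = 5.8·10^(95.3/10) + 1.2·10^(69.7/10) + 1.8·10^(76.9/10) = 1.975e+10.
L_eq = 10·log₁₀(1.975e+10/8.8) = 93.51 dB.

93.5 dB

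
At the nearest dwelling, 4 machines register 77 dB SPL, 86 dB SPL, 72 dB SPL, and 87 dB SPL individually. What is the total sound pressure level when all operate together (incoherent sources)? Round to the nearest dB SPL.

90 dB SPL

Incoherent sources combine by intensity addition: L_total = 10·log₁₀(Σ 10^(L_i/10)).
Σ 10^(L/10) = 10^(77/10) + 10^(86/10) + 10^(72/10) + 10^(87/10) = 9.653e+08.
L_total = 10·log₁₀(9.653e+08) = 89.85 dB SPL.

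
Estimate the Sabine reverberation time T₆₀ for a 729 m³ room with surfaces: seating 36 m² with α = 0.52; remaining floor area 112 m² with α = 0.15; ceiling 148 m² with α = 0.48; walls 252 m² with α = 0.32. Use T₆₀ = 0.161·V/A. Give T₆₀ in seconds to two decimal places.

0.63 s

A = Σ Sᵢαᵢ = 36·0.52 + 112·0.15 + 148·0.48 + 252·0.32 = 187.20 m².
T₆₀ = 0.161 × 729 / 187.20 = 0.627 s.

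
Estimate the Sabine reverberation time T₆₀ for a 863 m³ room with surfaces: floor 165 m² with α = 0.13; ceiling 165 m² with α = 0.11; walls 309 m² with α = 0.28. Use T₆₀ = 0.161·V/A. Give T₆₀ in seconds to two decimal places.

Summing Sᵢαᵢ: 165·0.13 + 165·0.11 + 309·0.28 = 126.12 m².
T₆₀ = 0.161·V/A = 0.161·863/126.12 = 1.102 s.

1.10 s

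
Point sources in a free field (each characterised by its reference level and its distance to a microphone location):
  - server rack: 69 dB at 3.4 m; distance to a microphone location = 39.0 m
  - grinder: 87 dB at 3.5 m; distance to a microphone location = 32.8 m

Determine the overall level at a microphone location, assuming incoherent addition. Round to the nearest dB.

Apply inverse-square spreading to bring every level to the receiver, then sum 10^(L/10).
server rack: 69 − 20·log₁₀(39.0/3.4) = 69 − 21.19 = 47.81 dB.
grinder: 87 − 20·log₁₀(32.8/3.5) = 87 − 19.44 = 67.56 dB.
Σ 10^(L/10) = 5.767e+06 → L_total = 10·log₁₀(5.767e+06) = 67.61 dB.

68 dB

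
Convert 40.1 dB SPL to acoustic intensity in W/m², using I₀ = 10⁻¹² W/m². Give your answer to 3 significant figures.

1.02e-08 W/m²

I/I₀ = 10^(40.1/10) = 1.023e+04, so I = 1.023e+04 × 10⁻¹² W/m².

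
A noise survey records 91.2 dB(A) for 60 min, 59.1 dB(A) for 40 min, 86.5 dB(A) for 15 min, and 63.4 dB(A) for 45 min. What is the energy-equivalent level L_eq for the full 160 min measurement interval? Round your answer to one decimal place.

87.3 dB(A)

The energy average is taken in the linear domain: L_eq = 10·log₁₀[(Σ tᵢ·10^(Lᵢ/10))/T], T = 160 min.
Σ tᵢ·10^(Lᵢ/10) = 60·10^(91.2/10) + 40·10^(59.1/10) + 15·10^(86.5/10) + 45·10^(63.4/10) = 8.593e+10.
L_eq = 10·log₁₀(8.593e+10/160) = 87.30 dB(A).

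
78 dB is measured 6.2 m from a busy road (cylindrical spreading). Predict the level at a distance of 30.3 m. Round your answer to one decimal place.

71.1 dB

Line-source attenuation: ΔL = 10·log₁₀(r₂/r₁) = 10·log₁₀(30.3/6.2) = 6.891 dB.
L₂ = 78 − 10·log₁₀(30.3/6.2) = 78 − 6.891 = 71.11 dB.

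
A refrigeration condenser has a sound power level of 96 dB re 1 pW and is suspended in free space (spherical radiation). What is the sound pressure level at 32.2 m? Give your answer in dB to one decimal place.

The power spreads over a sphere of area 4π·r², so L_p = L_w − 10·log₁₀(4π·r²).
4π·r² = 1.303e+04 m², 10·log₁₀ of that is 41.149 dB.
L_p = 96 − 41.149 = 54.85 dB.

54.9 dB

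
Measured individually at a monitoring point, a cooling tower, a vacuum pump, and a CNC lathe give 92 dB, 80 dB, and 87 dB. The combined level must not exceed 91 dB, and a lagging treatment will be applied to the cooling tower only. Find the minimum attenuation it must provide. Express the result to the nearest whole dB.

The untreated sources together contribute 10^(80/10) + 10^(87/10) = 6.012e+08, i.e. 87.79 dB.
The limit corresponds to 10^(91/10) = 1.259e+09; subtracting the fixed part leaves 6.577e+08 for the cooling tower, i.e. 88.18 dB.
Required insertion loss = 92 − 88.18 = 3.82 dB.

4 dB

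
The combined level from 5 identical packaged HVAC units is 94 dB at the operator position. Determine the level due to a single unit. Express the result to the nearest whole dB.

87 dB

Dividing the total intensity by 5 lowers the level by 10·log₁₀ 5 = 6.990 dB: L₁ = 94 − 6.990.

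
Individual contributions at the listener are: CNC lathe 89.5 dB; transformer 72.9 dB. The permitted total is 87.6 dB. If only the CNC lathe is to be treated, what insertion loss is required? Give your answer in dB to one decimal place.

Fixed contribution from the other source: Σ 10^(L/10) = 10^(72.9/10) = 1.950e+07 (72.90 dB).
The limit corresponds to 10^(87.6/10) = 5.754e+08; subtracting the fixed part leaves 5.559e+08 for the CNC lathe, i.e. 87.45 dB.
Required insertion loss = 89.5 − 87.45 = 2.05 dB.

2.0 dB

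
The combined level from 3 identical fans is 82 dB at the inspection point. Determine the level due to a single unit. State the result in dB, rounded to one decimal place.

For N identical incoherent sources L_total = L₁ + 10·log₁₀ N, so L₁ = 82 − 10·log₁₀(3) = 82 − 4.771.

77.2 dB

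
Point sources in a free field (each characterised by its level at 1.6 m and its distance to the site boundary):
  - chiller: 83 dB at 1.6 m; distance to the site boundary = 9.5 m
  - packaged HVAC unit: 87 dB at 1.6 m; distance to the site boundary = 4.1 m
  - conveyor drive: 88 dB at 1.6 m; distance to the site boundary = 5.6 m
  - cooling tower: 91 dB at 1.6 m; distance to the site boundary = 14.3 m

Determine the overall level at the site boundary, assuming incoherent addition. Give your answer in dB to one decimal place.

Apply inverse-square spreading to bring every level to the receiver, then sum 10^(L/10).
chiller: 83 − 20·log₁₀(9.5/1.6) = 83 − 15.47 = 67.53 dB.
packaged HVAC unit: 87 − 20·log₁₀(4.1/1.6) = 87 − 8.17 = 78.83 dB.
conveyor drive: 88 − 20·log₁₀(5.6/1.6) = 88 − 10.88 = 77.12 dB.
cooling tower: 91 − 20·log₁₀(14.3/1.6) = 91 − 19.02 = 71.98 dB.
Σ 10^(L/10) = 1.493e+08 → L_total = 10·log₁₀(1.493e+08) = 81.74 dB.

81.7 dB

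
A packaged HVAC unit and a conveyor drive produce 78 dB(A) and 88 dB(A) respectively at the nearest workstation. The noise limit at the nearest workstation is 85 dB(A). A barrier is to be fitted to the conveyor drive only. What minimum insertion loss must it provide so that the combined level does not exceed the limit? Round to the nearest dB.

Everything except the conveyor drive sums to 10^(78/10) = 6.310e+07 in linear terms, 78.00 dB(A).
To meet 85 dB(A) overall, the treated conveyor drive may contribute at most 10^(85/10) − 6.310e+07 = 2.531e+08, i.e. 84.03 dB(A).
So the conveyor drive must be reduced from 88 to 84.03 dB(A): IL = 3.97 dB.

4 dB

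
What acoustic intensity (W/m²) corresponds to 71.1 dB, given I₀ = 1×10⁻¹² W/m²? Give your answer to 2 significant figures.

I = I₀·10^(L/10) = 10⁻¹² × 10^(71.1/10) = 10^(-4.890).

1.3e-05 W/m²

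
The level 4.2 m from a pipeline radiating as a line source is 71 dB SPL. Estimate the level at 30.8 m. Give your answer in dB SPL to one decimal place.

62.3 dB SPL

Cylindrical spreading from a line source gives a 10·log₁₀(r₂/r₁) drop.
L₂ = 71 − 10·log₁₀(30.8/4.2) = 71 − 8.653 = 62.35 dB SPL.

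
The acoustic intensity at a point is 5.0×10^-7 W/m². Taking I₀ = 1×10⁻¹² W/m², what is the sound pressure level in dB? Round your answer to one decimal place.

57.0 dB

Dividing by I₀ shifts the exponent by 12: I/I₀ = 5.0×10^5.
L = 10·(0.6990 + 5) = 56.99 dB.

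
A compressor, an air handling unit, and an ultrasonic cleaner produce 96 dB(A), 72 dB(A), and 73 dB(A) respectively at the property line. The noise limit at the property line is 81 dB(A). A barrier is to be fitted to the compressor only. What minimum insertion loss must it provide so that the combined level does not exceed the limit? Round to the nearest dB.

16 dB

The untreated sources together contribute 10^(72/10) + 10^(73/10) = 3.580e+07, i.e. 75.54 dB(A).
To meet 81 dB(A) overall, the treated compressor may contribute at most 10^(81/10) − 3.580e+07 = 9.009e+07, i.e. 79.55 dB(A).
So the compressor must be reduced from 96 to 79.55 dB(A): IL = 16.45 dB.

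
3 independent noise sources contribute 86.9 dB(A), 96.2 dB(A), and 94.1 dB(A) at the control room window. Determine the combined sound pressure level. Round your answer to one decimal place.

98.6 dB(A)

Incoherent sources combine by intensity addition: L_total = 10·log₁₀(Σ 10^(L_i/10)).
Σ 10^(L/10) = 10^(86.9/10) + 10^(96.2/10) + 10^(94.1/10) = 7.229e+09.
L_total = 10·log₁₀(7.229e+09) = 98.59 dB(A).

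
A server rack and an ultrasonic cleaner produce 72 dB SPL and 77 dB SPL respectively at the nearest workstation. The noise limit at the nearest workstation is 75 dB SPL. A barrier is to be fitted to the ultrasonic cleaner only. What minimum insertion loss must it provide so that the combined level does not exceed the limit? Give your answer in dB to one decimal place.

5.0 dB

Fixed contribution from the other source: Σ 10^(L/10) = 10^(72/10) = 1.585e+07 (72.00 dB SPL).
The limit corresponds to 10^(75/10) = 3.162e+07; subtracting the fixed part leaves 1.577e+07 for the ultrasonic cleaner, i.e. 71.98 dB SPL.
Required insertion loss = 77 − 71.98 = 5.02 dB.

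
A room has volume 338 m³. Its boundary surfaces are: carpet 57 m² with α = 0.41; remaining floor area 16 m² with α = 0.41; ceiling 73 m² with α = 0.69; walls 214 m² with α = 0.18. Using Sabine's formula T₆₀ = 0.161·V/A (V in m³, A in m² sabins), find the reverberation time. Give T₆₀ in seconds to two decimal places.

0.46 s

A = Σ Sᵢαᵢ = 57·0.41 + 16·0.41 + 73·0.69 + 214·0.18 = 118.82 m².
T₆₀ = 0.161 × 338 / 118.82 = 0.458 s.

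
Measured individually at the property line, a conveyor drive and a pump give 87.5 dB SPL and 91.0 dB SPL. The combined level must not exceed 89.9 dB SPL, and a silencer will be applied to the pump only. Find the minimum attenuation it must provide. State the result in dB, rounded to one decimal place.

Fixed contribution from the other source: Σ 10^(L/10) = 10^(87.5/10) = 5.623e+08 (87.50 dB SPL).
To meet 89.9 dB SPL overall, the treated pump may contribute at most 10^(89.9/10) − 5.623e+08 = 4.149e+08, i.e. 86.18 dB SPL.
So the pump must be reduced from 91.0 to 86.18 dB SPL: IL = 4.82 dB.

4.8 dB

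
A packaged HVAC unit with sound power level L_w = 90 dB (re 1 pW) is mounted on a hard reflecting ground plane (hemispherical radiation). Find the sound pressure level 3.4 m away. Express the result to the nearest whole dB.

The power spreads over a hemisphere of area 2π·r², so L_p = L_w − 10·log₁₀(2π·r²).
2π·r² = 72.63 m², 10·log₁₀ of that is 18.611 dB.
L_p = 90 − 18.611 = 71.39 dB.

71 dB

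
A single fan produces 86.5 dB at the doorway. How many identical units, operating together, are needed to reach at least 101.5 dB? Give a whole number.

Need L₁ + 10·log₁₀ N ≥ 101.5, i.e. log₁₀ N ≥ 1.50.
N ≥ 10^(15.0/10) = 31.623, so N = 32.

32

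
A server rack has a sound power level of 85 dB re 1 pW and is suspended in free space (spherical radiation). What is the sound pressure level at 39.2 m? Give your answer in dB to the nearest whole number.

L_p = L_w − 10·log₁₀(4π·r²) with r = 39.2 m.
4π·r² = 1.931e+04 m², 10·log₁₀ of that is 42.858 dB.
L_p = 85 − 42.858 = 42.14 dB.

42 dB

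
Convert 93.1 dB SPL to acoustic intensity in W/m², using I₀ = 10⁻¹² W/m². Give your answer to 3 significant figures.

I/I₀ = 10^(93.1/10) = 2.042e+09, so I = 2.042e+09 × 10⁻¹² W/m².

0.00204 W/m²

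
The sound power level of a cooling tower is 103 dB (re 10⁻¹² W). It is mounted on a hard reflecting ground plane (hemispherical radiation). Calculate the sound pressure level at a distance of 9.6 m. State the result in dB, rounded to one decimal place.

75.4 dB

Free-field hemispherical radiation: L_p = L_w − 10·log₁₀(2π·r²), r = 9.6 m.
2π·r² = 579.1 m², 10·log₁₀ of that is 27.627 dB.
L_p = 103 − 27.627 = 75.37 dB.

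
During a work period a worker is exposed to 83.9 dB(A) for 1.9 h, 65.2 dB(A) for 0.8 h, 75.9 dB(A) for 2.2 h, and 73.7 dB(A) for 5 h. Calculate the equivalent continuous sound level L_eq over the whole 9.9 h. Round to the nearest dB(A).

The energy average is taken in the linear domain: L_eq = 10·log₁₀[(Σ tᵢ·10^(Lᵢ/10))/T], T = 9.9 h.
Σ tᵢ·10^(Lᵢ/10) = 1.9·10^(83.9/10) + 0.8·10^(65.2/10) + 2.2·10^(75.9/10) + 5·10^(73.7/10) = 6.718e+08.
L_eq = 10·log₁₀(6.718e+08/9.9) = 78.32 dB(A).

78 dB(A)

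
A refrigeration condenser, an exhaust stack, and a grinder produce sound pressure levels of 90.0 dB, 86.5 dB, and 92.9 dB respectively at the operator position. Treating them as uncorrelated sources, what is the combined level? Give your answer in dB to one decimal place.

95.3 dB

Incoherent sources combine by intensity addition: L_total = 10·log₁₀(Σ 10^(L_i/10)).
Σ 10^(L/10) = 10^(90.0/10) + 10^(86.5/10) + 10^(92.9/10) = 3.397e+09.
L_total = 10·log₁₀(3.397e+09) = 95.31 dB.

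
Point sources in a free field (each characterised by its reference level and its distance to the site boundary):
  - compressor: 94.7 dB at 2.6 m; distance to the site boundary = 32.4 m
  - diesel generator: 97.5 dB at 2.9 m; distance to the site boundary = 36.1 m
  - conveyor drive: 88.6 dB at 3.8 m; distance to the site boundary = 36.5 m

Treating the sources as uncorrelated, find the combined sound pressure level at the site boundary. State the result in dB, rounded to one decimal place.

78.0 dB

Propagate each source to the receiver with L = L_ref − 20·log₁₀(r/r_ref), then add intensities.
compressor: 94.7 − 20·log₁₀(32.4/2.6) = 94.7 − 21.91 = 72.79 dB.
diesel generator: 97.5 − 20·log₁₀(36.1/2.9) = 97.5 − 21.90 = 75.60 dB.
conveyor drive: 88.6 − 20·log₁₀(36.5/3.8) = 88.6 − 19.65 = 68.95 dB.
Σ 10^(L/10) = 6.315e+07 → L_total = 10·log₁₀(6.315e+07) = 78.00 dB.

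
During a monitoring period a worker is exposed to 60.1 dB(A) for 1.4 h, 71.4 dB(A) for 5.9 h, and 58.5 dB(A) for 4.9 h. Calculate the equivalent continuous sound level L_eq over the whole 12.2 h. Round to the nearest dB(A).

L_eq = 10·log₁₀[(1/T)·Σ tᵢ·10^(Lᵢ/10)] with T = 12.2 h.
Σ tᵢ·10^(Lᵢ/10) = 1.4·10^(60.1/10) + 5.9·10^(71.4/10) + 4.9·10^(58.5/10) = 8.634e+07.
L_eq = 10·log₁₀(8.634e+07/12.2) = 68.50 dB(A).

68 dB(A)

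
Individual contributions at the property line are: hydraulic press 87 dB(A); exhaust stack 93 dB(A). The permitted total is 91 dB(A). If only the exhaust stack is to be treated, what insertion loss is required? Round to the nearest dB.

The untreated sources together contribute 10^(87/10) = 5.012e+08, i.e. 87.00 dB(A).
To meet 91 dB(A) overall, the treated exhaust stack may contribute at most 10^(91/10) − 5.012e+08 = 7.577e+08, i.e. 88.80 dB(A).
Required insertion loss = 93 − 88.80 = 4.20 dB.

4 dB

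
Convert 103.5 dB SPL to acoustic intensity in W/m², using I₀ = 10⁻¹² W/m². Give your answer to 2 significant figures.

0.022 W/m²

I/I₀ = 10^(103.5/10) = 2.239e+10, so I = 2.239e+10 × 10⁻¹² W/m².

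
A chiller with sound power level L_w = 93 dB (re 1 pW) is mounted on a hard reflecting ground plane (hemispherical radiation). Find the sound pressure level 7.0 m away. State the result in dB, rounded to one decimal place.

Free-field hemispherical radiation: L_p = L_w − 10·log₁₀(2π·r²), r = 7.0 m.
2π·r² = 307.9 m², 10·log₁₀ of that is 24.884 dB.
L_p = 93 − 24.884 = 68.12 dB.

68.1 dB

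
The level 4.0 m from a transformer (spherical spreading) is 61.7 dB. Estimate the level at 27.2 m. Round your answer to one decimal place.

Point-source attenuation: ΔL = 20·log₁₀(r₂/r₁) = 20·log₁₀(27.2/4.0) = 16.650 dB.
L₂ = 61.7 − 20·log₁₀(27.2/4.0) = 61.7 − 16.650 = 45.05 dB.

45.0 dB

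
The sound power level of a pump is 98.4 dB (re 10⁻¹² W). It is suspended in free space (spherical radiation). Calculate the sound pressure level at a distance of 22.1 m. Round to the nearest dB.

L_p = L_w − 10·log₁₀(4π·r²) with r = 22.1 m.
4π·r² = 6138 m², 10·log₁₀ of that is 37.880 dB.
L_p = 98.4 − 37.880 = 60.52 dB.

61 dB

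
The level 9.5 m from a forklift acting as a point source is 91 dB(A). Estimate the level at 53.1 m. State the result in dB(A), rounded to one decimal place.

Spherical spreading from a point source gives a 20·log₁₀(r₂/r₁) drop.
L₂ = 91 − 20·log₁₀(53.1/9.5) = 91 − 14.947 = 76.05 dB(A).

76.1 dB(A)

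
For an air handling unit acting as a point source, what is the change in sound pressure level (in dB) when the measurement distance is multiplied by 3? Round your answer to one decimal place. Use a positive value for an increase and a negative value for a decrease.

-9.5 dB

Point-source spreading: ΔL = −20·log₁₀(r₂/r₁).
ΔL = −20·log₁₀(3) = -9.54 dB.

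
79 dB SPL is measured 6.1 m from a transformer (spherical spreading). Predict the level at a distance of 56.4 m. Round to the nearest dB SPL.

Spherical spreading from a point source gives a 20·log₁₀(r₂/r₁) drop.
L₂ = 79 − 20·log₁₀(56.4/6.1) = 79 − 19.319 = 59.68 dB SPL.

60 dB SPL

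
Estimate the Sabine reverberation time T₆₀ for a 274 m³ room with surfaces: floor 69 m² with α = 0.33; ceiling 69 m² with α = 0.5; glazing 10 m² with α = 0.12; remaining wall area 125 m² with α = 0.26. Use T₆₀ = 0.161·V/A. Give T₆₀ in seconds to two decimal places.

A = Σ Sᵢαᵢ = 69·0.33 + 69·0.5 + 10·0.12 + 125·0.26 = 90.97 m².
T₆₀ = 0.161·V/A = 0.161·274/90.97 = 0.485 s.

0.48 s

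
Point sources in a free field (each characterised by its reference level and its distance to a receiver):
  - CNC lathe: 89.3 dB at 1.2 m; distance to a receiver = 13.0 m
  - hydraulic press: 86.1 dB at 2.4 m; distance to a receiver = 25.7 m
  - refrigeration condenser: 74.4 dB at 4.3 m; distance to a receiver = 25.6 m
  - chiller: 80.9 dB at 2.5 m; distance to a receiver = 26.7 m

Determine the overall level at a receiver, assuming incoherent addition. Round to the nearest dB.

71 dB

Apply inverse-square spreading to bring every level to the receiver, then sum 10^(L/10).
CNC lathe: 89.3 − 20·log₁₀(13.0/1.2) = 89.3 − 20.70 = 68.60 dB.
hydraulic press: 86.1 − 20·log₁₀(25.7/2.4) = 86.1 − 20.59 = 65.51 dB.
refrigeration condenser: 74.4 − 20·log₁₀(25.6/4.3) = 74.4 − 15.50 = 58.90 dB.
chiller: 80.9 − 20·log₁₀(26.7/2.5) = 80.9 − 20.57 = 60.33 dB.
Σ 10^(L/10) = 1.266e+07 → L_total = 10·log₁₀(1.266e+07) = 71.02 dB.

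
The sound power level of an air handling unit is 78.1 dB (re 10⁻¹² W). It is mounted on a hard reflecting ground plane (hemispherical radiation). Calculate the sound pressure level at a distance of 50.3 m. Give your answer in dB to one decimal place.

36.1 dB

Free-field hemispherical radiation: L_p = L_w − 10·log₁₀(2π·r²), r = 50.3 m.
2π·r² = 1.59e+04 m², 10·log₁₀ of that is 42.013 dB.
L_p = 78.1 − 42.013 = 36.09 dB.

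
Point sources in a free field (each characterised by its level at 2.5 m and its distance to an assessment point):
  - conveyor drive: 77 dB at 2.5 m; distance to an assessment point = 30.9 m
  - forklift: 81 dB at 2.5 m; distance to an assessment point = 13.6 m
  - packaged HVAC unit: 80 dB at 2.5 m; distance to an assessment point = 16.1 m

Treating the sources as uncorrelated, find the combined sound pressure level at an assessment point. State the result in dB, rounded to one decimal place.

68.4 dB

Apply inverse-square spreading to bring every level to the receiver, then sum 10^(L/10).
conveyor drive: 77 − 20·log₁₀(30.9/2.5) = 77 − 21.84 = 55.16 dB.
forklift: 81 − 20·log₁₀(13.6/2.5) = 81 − 14.71 = 66.29 dB.
packaged HVAC unit: 80 − 20·log₁₀(16.1/2.5) = 80 − 16.18 = 63.82 dB.
Σ 10^(L/10) = 6.993e+06 → L_total = 10·log₁₀(6.993e+06) = 68.45 dB.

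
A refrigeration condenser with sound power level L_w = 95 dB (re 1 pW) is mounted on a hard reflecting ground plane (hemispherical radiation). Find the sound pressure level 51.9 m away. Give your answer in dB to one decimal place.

L_p = L_w − 10·log₁₀(2π·r²) with r = 51.9 m.
2π·r² = 1.692e+04 m², 10·log₁₀ of that is 42.285 dB.
L_p = 95 − 42.285 = 52.71 dB.

52.7 dB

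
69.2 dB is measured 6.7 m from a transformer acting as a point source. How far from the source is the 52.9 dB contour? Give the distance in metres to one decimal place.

43.8 m

For a point source L₁ − L₂ = 20·log₁₀(r₂/r₁), so r₂ = r₁·10^((L₁−L₂)/20).
r₂ = 6.7·10^((69.2−52.9)/20) = 6.7·10^(16.3/20) = 43.76 m.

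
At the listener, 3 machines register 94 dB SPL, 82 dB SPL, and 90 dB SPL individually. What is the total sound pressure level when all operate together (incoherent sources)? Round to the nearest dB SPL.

96 dB SPL

Incoherent sources combine by intensity addition: L_total = 10·log₁₀(Σ 10^(L_i/10)).
Σ 10^(L/10) = 10^(94/10) + 10^(82/10) + 10^(90/10) = 3.670e+09.
L_total = 10·log₁₀(3.670e+09) = 95.65 dB SPL.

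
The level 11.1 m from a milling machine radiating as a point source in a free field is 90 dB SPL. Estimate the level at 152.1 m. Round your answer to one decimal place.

Point-source attenuation: ΔL = 20·log₁₀(r₂/r₁) = 20·log₁₀(152.1/11.1) = 22.736 dB.
L₂ = 90 − 20·log₁₀(152.1/11.1) = 90 − 22.736 = 67.26 dB SPL.

67.3 dB SPL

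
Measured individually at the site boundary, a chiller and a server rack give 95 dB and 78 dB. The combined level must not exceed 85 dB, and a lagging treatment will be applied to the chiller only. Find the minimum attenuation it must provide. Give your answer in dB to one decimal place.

11.0 dB

Everything except the chiller sums to 10^(78/10) = 6.310e+07 in linear terms, 78.00 dB.
To meet 85 dB overall, the treated chiller may contribute at most 10^(85/10) − 6.310e+07 = 2.531e+08, i.e. 84.03 dB.
So the chiller must be reduced from 95 to 84.03 dB: IL = 10.97 dB.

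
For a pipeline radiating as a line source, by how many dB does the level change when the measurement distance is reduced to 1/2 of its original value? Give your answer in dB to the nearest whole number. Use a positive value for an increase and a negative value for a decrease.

+3 dB

A line source loses 3 dB per doubling of distance; generally ΔL = −10·log₁₀(r₂/r₁).
ΔL = −10·log₁₀(0.5) = +3.01 dB.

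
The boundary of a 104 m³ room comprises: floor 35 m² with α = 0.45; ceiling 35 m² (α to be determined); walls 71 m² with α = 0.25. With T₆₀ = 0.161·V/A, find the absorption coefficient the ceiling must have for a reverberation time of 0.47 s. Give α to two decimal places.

From T₆₀ = 0.161·V/A, the target T₆₀ = 0.47 s needs A = 0.161·104/0.47 = 35.63 m².
Absorption from the other surfaces = 35·0.45 + 71·0.25 = 33.50 m², so the ceiling must supply 2.13 m² over 35 m².
α = 2.13/35 = 0.061.

0.06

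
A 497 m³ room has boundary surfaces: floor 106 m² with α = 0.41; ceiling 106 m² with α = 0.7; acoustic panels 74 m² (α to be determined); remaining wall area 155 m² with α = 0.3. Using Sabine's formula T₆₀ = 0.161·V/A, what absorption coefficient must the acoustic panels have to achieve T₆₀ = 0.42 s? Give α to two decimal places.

Required total absorption A = 0.161·497/0.42 = 190.52 m².
Absorption from the other surfaces = 106·0.41 + 106·0.7 + 155·0.3 = 164.16 m², so the acoustic panels must supply 26.36 m² over 74 m².
α = 26.36/74 = 0.356.

0.36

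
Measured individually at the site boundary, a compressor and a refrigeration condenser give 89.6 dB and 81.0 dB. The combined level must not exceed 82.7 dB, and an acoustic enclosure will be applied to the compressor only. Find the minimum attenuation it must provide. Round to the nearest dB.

Fixed contribution from the other source: Σ 10^(L/10) = 10^(81.0/10) = 1.259e+08 (81.00 dB).
To meet 82.7 dB overall, the treated compressor may contribute at most 10^(82.7/10) − 1.259e+08 = 6.032e+07, i.e. 77.80 dB.
So the compressor must be reduced from 89.6 to 77.80 dB: IL = 11.80 dB.

12 dB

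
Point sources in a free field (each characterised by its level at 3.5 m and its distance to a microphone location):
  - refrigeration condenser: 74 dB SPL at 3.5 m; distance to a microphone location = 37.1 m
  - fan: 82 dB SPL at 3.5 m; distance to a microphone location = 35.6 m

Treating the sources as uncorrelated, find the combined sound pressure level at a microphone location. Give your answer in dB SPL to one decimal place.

62.4 dB SPL

Propagate each source to the receiver with L = L_ref − 20·log₁₀(r/r_ref), then add intensities.
refrigeration condenser: 74 − 20·log₁₀(37.1/3.5) = 74 − 20.51 = 53.49 dB SPL.
fan: 82 − 20·log₁₀(35.6/3.5) = 82 − 20.15 = 61.85 dB SPL.
Σ 10^(L/10) = 1.755e+06 → L_total = 10·log₁₀(1.755e+06) = 62.44 dB SPL.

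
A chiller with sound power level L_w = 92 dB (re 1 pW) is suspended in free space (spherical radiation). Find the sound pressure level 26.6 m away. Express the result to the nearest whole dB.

53 dB

L_p = L_w − 10·log₁₀(4π·r²) with r = 26.6 m.
4π·r² = 8891 m², 10·log₁₀ of that is 39.490 dB.
L_p = 92 − 39.490 = 52.51 dB.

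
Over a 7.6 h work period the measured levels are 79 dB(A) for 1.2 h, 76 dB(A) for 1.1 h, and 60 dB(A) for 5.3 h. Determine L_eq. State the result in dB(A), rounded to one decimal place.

L_eq = 10·log₁₀[(1/T)·Σ tᵢ·10^(Lᵢ/10)] with T = 7.6 h.
Σ tᵢ·10^(Lᵢ/10) = 1.2·10^(79/10) + 1.1·10^(76/10) + 5.3·10^(60/10) = 1.444e+08.
L_eq = 10·log₁₀(1.444e+08/7.6) = 72.79 dB(A).

72.8 dB(A)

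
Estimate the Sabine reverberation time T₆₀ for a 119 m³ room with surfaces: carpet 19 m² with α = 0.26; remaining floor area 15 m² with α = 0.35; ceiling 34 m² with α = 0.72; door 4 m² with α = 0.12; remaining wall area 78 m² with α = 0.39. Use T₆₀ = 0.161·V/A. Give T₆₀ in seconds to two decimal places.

A = Σ Sᵢαᵢ = 19·0.26 + 15·0.35 + 34·0.72 + 4·0.12 + 78·0.39 = 65.57 m².
T₆₀ = 0.161·V/A = 0.161·119/65.57 = 0.292 s.

0.29 s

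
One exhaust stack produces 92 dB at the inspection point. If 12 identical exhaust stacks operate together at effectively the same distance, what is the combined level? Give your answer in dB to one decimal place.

102.8 dB

L_total = L₁ + 10·log₁₀ N for N identical incoherent sources.
L_total = 92 + 10·log₁₀(12) = 92 + 10.792 = 102.79 dB.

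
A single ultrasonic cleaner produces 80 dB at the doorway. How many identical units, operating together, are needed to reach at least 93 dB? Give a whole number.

N identical sources give L₁ + 10·log₁₀ N, so require 10·log₁₀ N ≥ 93 − 80 = 13.0 dB.
N ≥ 10^(13.0/10) = 19.953, so N = 20.

20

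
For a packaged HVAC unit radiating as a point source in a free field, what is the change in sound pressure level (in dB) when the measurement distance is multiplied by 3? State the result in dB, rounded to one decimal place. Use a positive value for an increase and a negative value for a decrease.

A point source loses 6 dB per doubling of distance; generally ΔL = −20·log₁₀(r₂/r₁).
ΔL = −20·log₁₀(3) = -9.54 dB.

-9.5 dB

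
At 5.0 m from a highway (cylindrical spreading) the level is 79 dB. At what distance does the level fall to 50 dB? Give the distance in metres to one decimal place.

Line-source spreading drops the level by 10·log₁₀(r₂/r₁); inverting, r₂/r₁ = 10^(ΔL/10).
r₂ = 5.0·10^((79−50)/10) = 5.0·10^(29.0/10) = 3971.64 m.

3971.6 m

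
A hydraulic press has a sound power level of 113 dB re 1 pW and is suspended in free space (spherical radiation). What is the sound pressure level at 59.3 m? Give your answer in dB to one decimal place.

The power spreads over a sphere of area 4π·r², so L_p = L_w − 10·log₁₀(4π·r²).
4π·r² = 4.419e+04 m², 10·log₁₀ of that is 46.453 dB.
L_p = 113 − 46.453 = 66.55 dB.

66.5 dB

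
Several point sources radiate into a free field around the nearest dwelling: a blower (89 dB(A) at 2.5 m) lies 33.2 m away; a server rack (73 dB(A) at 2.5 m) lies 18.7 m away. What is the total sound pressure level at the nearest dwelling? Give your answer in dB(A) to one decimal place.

Propagate each source to the receiver with L = L_ref − 20·log₁₀(r/r_ref), then add intensities.
blower: 89 − 20·log₁₀(33.2/2.5) = 89 − 22.46 = 66.54 dB(A).
server rack: 73 − 20·log₁₀(18.7/2.5) = 73 − 17.48 = 55.52 dB(A).
Σ 10^(L/10) = 4.861e+06 → L_total = 10·log₁₀(4.861e+06) = 66.87 dB(A).

66.9 dB(A)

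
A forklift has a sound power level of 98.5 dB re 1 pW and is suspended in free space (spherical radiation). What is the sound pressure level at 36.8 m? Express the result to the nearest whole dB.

The power spreads over a sphere of area 4π·r², so L_p = L_w − 10·log₁₀(4π·r²).
4π·r² = 1.702e+04 m², 10·log₁₀ of that is 42.309 dB.
L_p = 98.5 − 42.309 = 56.19 dB.

56 dB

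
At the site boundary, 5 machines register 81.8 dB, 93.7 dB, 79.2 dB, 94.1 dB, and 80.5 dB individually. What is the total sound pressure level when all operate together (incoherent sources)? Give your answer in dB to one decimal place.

For uncorrelated sources the intensities add, so convert each level to linear form, sum, and take 10·log₁₀ of the total.
Σ 10^(L/10) = 10^(81.8/10) + 10^(93.7/10) + 10^(79.2/10) + 10^(94.1/10) + 10^(80.5/10) = 5.261e+09.
L_total = 10·log₁₀(5.261e+09) = 97.21 dB.

97.2 dB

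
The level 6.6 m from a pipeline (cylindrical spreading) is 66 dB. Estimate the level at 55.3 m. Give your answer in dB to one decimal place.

Line-source attenuation: ΔL = 10·log₁₀(r₂/r₁) = 10·log₁₀(55.3/6.6) = 9.232 dB.
L₂ = 66 − 10·log₁₀(55.3/6.6) = 66 − 9.232 = 56.77 dB.

56.8 dB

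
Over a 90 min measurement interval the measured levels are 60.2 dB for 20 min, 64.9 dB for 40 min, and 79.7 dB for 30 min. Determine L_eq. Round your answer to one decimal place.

75.1 dB

Weight each interval's intensity by its duration and average over T = 90 min:
Σ tᵢ·10^(Lᵢ/10) = 20·10^(60.2/10) + 40·10^(64.9/10) + 30·10^(79.7/10) = 2.944e+09.
L_eq = 10·log₁₀(2.944e+09/90) = 75.15 dB.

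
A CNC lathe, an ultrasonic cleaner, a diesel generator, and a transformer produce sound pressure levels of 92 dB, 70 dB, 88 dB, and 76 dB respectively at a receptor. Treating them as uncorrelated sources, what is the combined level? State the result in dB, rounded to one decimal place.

93.6 dB

Incoherent sources combine by intensity addition: L_total = 10·log₁₀(Σ 10^(L_i/10)).
Σ 10^(L/10) = 10^(92/10) + 10^(70/10) + 10^(88/10) + 10^(76/10) = 2.266e+09.
L_total = 10·log₁₀(2.266e+09) = 93.55 dB.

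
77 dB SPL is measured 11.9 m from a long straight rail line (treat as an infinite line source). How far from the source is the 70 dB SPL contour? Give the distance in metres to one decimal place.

The 7.0 dB drop corresponds to a distance ratio of 10^(7.0/10) for a line source.
r₂ = 11.9·10^((77−70)/10) = 11.9·10^(7.0/10) = 59.64 m.

59.6 m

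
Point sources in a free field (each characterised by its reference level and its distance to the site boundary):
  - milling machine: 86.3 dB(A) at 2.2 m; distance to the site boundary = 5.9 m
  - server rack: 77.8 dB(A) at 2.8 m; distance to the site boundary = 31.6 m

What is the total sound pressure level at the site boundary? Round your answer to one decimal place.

77.8 dB(A)

First find each source's level at the receiver (point-source: −20·log₁₀(r/r_ref)), then combine on an intensity basis.
milling machine: 86.3 − 20·log₁₀(5.9/2.2) = 86.3 − 8.57 = 77.73 dB(A).
server rack: 77.8 − 20·log₁₀(31.6/2.8) = 77.8 − 21.05 = 56.75 dB(A).
Σ 10^(L/10) = 5.978e+07 → L_total = 10·log₁₀(5.978e+07) = 77.77 dB(A).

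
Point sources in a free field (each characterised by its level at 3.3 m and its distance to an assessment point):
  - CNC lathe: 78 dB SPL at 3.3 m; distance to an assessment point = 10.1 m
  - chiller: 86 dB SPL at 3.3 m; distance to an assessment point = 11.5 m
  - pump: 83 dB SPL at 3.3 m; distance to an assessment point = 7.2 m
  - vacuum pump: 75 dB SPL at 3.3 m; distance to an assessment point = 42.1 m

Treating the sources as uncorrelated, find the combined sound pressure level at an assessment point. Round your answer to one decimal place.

Propagate each source to the receiver with L = L_ref − 20·log₁₀(r/r_ref), then add intensities.
CNC lathe: 78 − 20·log₁₀(10.1/3.3) = 78 − 9.72 = 68.28 dB SPL.
chiller: 86 − 20·log₁₀(11.5/3.3) = 86 − 10.84 = 75.16 dB SPL.
pump: 83 − 20·log₁₀(7.2/3.3) = 83 − 6.78 = 76.22 dB SPL.
vacuum pump: 75 − 20·log₁₀(42.1/3.3) = 75 − 22.12 = 52.88 dB SPL.
Σ 10^(L/10) = 8.163e+07 → L_total = 10·log₁₀(8.163e+07) = 79.12 dB SPL.

79.1 dB SPL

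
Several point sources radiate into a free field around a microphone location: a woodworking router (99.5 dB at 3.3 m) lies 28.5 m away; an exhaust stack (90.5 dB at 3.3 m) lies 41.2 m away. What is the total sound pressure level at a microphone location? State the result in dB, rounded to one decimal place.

81.0 dB

Propagate each source to the receiver with L = L_ref − 20·log₁₀(r/r_ref), then add intensities.
woodworking router: 99.5 − 20·log₁₀(28.5/3.3) = 99.5 − 18.73 = 80.77 dB.
exhaust stack: 90.5 − 20·log₁₀(41.2/3.3) = 90.5 − 21.93 = 68.57 dB.
Σ 10^(L/10) = 1.267e+08 → L_total = 10·log₁₀(1.267e+08) = 81.03 dB.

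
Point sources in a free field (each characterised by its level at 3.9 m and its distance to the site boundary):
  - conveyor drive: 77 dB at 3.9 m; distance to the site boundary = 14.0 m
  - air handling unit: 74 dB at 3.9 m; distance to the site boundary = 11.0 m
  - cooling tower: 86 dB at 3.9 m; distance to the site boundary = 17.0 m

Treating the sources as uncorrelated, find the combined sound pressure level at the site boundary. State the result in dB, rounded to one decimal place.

First find each source's level at the receiver (point-source: −20·log₁₀(r/r_ref)), then combine on an intensity basis.
conveyor drive: 77 − 20·log₁₀(14.0/3.9) = 77 − 11.10 = 65.90 dB.
air handling unit: 74 − 20·log₁₀(11.0/3.9) = 74 − 9.01 = 64.99 dB.
cooling tower: 86 − 20·log₁₀(17.0/3.9) = 86 − 12.79 = 73.21 dB.
Σ 10^(L/10) = 2.800e+07 → L_total = 10·log₁₀(2.800e+07) = 74.47 dB.

74.5 dB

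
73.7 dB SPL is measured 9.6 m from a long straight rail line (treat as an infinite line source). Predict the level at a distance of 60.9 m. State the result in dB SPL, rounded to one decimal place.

For a line source, L₂ = L₁ − 10·log₁₀(r₂/r₁).
L₂ = 73.7 − 10·log₁₀(60.9/9.6) = 73.7 − 8.023 = 65.68 dB SPL.

65.7 dB SPL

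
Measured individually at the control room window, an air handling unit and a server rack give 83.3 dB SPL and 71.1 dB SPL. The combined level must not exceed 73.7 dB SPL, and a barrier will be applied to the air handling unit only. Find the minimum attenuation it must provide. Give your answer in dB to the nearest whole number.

The untreated sources together contribute 10^(71.1/10) = 1.288e+07, i.e. 71.10 dB SPL.
The limit corresponds to 10^(73.7/10) = 2.344e+07; subtracting the fixed part leaves 1.056e+07 for the air handling unit, i.e. 70.24 dB SPL.
Required insertion loss = 83.3 − 70.24 = 13.06 dB.

13 dB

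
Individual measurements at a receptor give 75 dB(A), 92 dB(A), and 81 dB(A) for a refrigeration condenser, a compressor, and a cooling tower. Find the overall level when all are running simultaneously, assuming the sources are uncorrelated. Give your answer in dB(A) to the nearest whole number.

Incoherent sources combine by intensity addition: L_total = 10·log₁₀(Σ 10^(L_i/10)).
Σ 10^(L/10) = 10^(75/10) + 10^(92/10) + 10^(81/10) = 1.742e+09.
L_total = 10·log₁₀(1.742e+09) = 92.41 dB(A).

92 dB(A)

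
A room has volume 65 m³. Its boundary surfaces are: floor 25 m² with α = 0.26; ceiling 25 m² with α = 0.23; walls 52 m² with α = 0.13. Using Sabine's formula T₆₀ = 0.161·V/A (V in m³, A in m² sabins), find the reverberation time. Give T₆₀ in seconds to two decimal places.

0.55 s

Summing Sᵢαᵢ: 25·0.26 + 25·0.23 + 52·0.13 = 19.01 m².
T₆₀ = 0.161 × 65 / 19.01 = 0.550 s.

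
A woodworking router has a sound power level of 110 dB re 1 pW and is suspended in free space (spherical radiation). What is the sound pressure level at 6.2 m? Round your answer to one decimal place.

The power spreads over a sphere of area 4π·r², so L_p = L_w − 10·log₁₀(4π·r²).
4π·r² = 483.1 m², 10·log₁₀ of that is 26.840 dB.
L_p = 110 − 26.840 = 83.16 dB.

83.2 dB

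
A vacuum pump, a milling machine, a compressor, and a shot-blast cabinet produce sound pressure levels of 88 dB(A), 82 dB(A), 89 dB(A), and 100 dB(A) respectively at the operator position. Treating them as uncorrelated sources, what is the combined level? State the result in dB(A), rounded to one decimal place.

For uncorrelated sources the intensities add, so convert each level to linear form, sum, and take 10·log₁₀ of the total.
Σ 10^(L/10) = 10^(88/10) + 10^(82/10) + 10^(89/10) + 10^(100/10) = 1.158e+10.
L_total = 10·log₁₀(1.158e+10) = 100.64 dB(A).

100.6 dB(A)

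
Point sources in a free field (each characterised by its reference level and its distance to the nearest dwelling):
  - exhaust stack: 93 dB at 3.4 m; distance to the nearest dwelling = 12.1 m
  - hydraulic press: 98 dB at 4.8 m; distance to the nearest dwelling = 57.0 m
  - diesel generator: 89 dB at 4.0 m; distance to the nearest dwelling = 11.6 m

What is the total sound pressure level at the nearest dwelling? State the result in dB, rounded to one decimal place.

First find each source's level at the receiver (point-source: −20·log₁₀(r/r_ref)), then combine on an intensity basis.
exhaust stack: 93 − 20·log₁₀(12.1/3.4) = 93 − 11.03 = 81.97 dB.
hydraulic press: 98 − 20·log₁₀(57.0/4.8) = 98 − 21.49 = 76.51 dB.
diesel generator: 89 − 20·log₁₀(11.6/4.0) = 89 − 9.25 = 79.75 dB.
Σ 10^(L/10) = 2.967e+08 → L_total = 10·log₁₀(2.967e+08) = 84.72 dB.

84.7 dB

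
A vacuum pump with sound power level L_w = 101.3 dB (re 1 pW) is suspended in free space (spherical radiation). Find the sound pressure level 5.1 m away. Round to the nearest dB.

76 dB

L_p = L_w − 10·log₁₀(4π·r²) with r = 5.1 m.
4π·r² = 326.9 m², 10·log₁₀ of that is 25.144 dB.
L_p = 101.3 − 25.144 = 76.16 dB.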